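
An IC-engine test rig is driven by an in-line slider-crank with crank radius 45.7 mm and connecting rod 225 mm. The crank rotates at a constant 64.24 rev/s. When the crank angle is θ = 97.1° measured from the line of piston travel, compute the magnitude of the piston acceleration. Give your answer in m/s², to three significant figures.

2420

ω = 2π·64.2 = 403.6 rad/s
x(θ) = r cosθ + √(L² − r² sin²θ); with ω constant, a = ω²·d²x/dθ².
d²x/dθ² = −r cosθ − r²(cos2θ)/√u − r⁴ sin²2θ/(4u^{3/2}),  u = L² − r² sin²θ = 0.0485684 m².
Substituting r = 0.0457 m, L = 0.225 m, θ = 97.1°: d²x/dθ² = +0.01483 m.
a = ω²·d²x/dθ² = (403.6)²·(+0.01483) = +2416 m/s²;  |a| = 2416 m/s².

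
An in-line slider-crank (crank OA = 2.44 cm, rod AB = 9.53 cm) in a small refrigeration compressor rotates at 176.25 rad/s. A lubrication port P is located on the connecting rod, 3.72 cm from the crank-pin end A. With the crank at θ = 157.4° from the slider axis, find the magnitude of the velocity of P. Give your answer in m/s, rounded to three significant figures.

ω = 176.2 rad/s.  Crank-pin speed |V_A| = rω = 4.3005 m/s, perpendicular to OA.
Rod angle: sinφ = −(r/L) sinθ ⇒ φ = -5.647°; ω_rod = −rω cosθ/√(L²−r²sin²θ) = +41.864 rad/s.
V_P = V_A + ω_rod × AP, with AP = 0.0372 m along the rod.
Components: V_Px = −rω sinθ − a·ω_rod·sinφ = -1.4994 m/s;  V_Py = rω cosθ + a·ω_rod·cosφ = -2.4205 m/s.
|V_P| = √(V_Px² + V_Py²) = 2.8473 m/s.

2.85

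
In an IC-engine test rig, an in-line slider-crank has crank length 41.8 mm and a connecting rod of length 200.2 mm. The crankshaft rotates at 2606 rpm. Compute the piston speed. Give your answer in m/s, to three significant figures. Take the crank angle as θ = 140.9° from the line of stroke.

ω = 2π·2606/60 = 272.9 rad/s
For an in-line slider-crank, x = r cosθ + √(L² − r² sin²θ), so v = −rω sinθ·[1 + r cosθ/√(L² − r² sin²θ)].
With r = 0.0418 m, L = 0.2002 m, θ = 140.9°: √(L² − r² sin²θ) = 0.19846 m.
v = −0.0418·272.9·0.63068·[1 + 0.0418·-0.77605/0.19846] = -6.0183 m/s.
|v| = 6.0183 m/s.

6.02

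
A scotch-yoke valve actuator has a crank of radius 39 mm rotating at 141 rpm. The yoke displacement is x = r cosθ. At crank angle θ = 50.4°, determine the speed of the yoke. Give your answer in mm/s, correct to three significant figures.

ω = 14.77 rad/s (from 141 rpm).
x = r cosθ ⇒ ẋ = −rω sinθ.
|v| = rω|sinθ| = 0.039·14.77·|sin 50.4°| = 0.4437 m/s = 443.7 mm/s.

444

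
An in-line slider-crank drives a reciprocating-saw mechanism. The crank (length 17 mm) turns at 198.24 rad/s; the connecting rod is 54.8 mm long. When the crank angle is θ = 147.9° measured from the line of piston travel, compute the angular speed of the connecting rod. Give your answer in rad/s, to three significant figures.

52.8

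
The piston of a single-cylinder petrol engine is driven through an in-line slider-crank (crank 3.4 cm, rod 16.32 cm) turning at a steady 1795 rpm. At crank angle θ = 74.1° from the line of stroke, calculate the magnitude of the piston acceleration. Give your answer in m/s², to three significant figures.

ω = 2π·1795/60 = 188 rad/s
x(θ) = r cosθ + √(L² − r² sin²θ); with ω constant, a = ω²·d²x/dθ².
d²x/dθ² = −r cosθ − r²(cos2θ)/√u − r⁴ sin²2θ/(4u^{3/2}),  u = L² − r² sin²θ = 0.025565 m².
Substituting r = 0.034 m, L = 0.1632 m, θ = 74.1°: d²x/dθ² = -0.0031926 m.
a = ω²·d²x/dθ² = (188)²·(-0.0031926) = -112.81 m/s²;  |a| = 112.81 m/s².

113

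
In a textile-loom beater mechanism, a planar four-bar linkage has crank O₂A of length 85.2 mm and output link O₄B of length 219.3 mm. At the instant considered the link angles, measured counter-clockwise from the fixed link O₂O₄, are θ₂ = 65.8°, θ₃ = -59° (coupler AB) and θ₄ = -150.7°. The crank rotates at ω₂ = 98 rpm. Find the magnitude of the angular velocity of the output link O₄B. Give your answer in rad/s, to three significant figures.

3.28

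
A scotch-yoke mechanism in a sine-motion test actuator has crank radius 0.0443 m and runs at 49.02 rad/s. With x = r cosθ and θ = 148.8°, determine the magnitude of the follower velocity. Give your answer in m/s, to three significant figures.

1.12

ω = 49.02 rad/s
x = r cosθ ⇒ ẋ = −rω sinθ.
|v| = rω|sinθ| = 0.0443·49.02·|sin 148.8°| = 1.1249 m/s.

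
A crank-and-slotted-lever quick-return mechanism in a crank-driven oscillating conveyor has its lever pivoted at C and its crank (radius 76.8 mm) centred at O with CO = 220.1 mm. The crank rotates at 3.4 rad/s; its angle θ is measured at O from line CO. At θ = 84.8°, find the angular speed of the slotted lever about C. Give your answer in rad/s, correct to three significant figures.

ω = 3.4 rad/s
Crank pin A relative to C: A = (d + r cosθ, r sinθ); lever angle φ = atan2(r sinθ, d + r cosθ).
Differentiating tanφ: φ̇ = rω(d cosθ + r)/(d² + r² + 2dr cosθ).
d² + r² + 2dr cosθ = |CA|² = 0.0574063 m²;  d cosθ + r = +0.096748 m.
|ω_lever| = |0.0768·3.4·+0.096748| / 0.0574063 = 0.44007 rad/s.

0.440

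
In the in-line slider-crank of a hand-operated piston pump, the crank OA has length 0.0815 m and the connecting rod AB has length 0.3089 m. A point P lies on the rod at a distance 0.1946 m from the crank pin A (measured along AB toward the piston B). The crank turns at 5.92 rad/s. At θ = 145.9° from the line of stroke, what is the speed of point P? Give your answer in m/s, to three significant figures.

ω = 5.92 rad/s.  Crank-pin speed |V_A| = rω = 0.48248 m/s, perpendicular to OA.
Rod angle: sinφ = −(r/L) sinθ ⇒ φ = -8.506°; ω_rod = −rω cosθ/√(L²−r²sin²θ) = +1.3078 rad/s.
V_P = V_A + ω_rod × AP, with AP = 0.1946 m along the rod.
Components: V_Px = −rω sinθ − a·ω_rod·sinφ = -0.23285 m/s;  V_Py = rω cosθ + a·ω_rod·cosφ = -0.14783 m/s.
|V_P| = √(V_Px² + V_Py²) = 0.27582 m/s.

0.276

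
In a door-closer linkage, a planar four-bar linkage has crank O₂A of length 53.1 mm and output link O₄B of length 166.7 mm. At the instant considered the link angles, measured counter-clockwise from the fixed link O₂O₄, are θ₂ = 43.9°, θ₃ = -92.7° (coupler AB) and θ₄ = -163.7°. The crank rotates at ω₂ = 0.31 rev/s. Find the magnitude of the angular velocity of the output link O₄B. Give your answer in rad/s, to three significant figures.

0.451

ω₂ = 1.948 rad/s (from 0.31 rev/s).
Differentiating the loop-closure r₂e^{iθ₂}+r₃e^{iθ₃}=r₁+r₄e^{iθ₄} gives r₂ω₂e^{iθ₂}+r₃ω₃e^{iθ₃}=r₄ω₄e^{iθ₄}.
Eliminating the other unknown: ω₄ = r₂ω₂ sin(θ₂−θ₃) / [r₄ sin(θ₄−θ₃)].
Numerator sine = +0.68709; denominator sine = -0.94552.
Result = 0.0531·1.948·(+0.68709) / (0.1667·(-0.94552)) = -0.45086 rad/s; magnitude 0.45086 rad/s.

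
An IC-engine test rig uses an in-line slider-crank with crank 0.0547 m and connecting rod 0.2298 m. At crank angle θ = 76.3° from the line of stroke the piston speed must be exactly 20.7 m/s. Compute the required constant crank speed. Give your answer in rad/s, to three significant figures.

368

For an in-line slider-crank, |v_piston| = rω|sinθ|·[1 + r cosθ/√(L² − r² sin²θ)].
With r = 0.0547 m, L = 0.2298 m, θ = 76.3°: the bracketed kinematic factor |dx/dθ| = 0.056223 m.
ω = v/|dx/dθ| = 20.7/0.056223 = 368.18 rad/s.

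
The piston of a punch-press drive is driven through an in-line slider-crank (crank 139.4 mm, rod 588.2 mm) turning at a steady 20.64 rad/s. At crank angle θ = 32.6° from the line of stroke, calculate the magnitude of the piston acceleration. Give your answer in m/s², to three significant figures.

ω = 20.64 rad/s
x(θ) = r cosθ + √(L² − r² sin²θ); with ω constant, a = ω²·d²x/dθ².
d²x/dθ² = −r cosθ − r²(cos2θ)/√u − r⁴ sin²2θ/(4u^{3/2}),  u = L² − r² sin²θ = 0.340339 m².
Substituting r = 0.1394 m, L = 0.5882 m, θ = 32.6°: d²x/dθ² = -0.1318 m.
a = ω²·d²x/dθ² = (20.64)²·(-0.1318) = -56.149 m/s²;  |a| = 56.149 m/s².

56.1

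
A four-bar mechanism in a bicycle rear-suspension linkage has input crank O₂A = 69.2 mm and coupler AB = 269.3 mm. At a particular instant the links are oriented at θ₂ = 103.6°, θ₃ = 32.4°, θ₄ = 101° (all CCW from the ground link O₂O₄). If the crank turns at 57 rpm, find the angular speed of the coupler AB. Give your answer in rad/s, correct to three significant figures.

ω₂ = 5.969 rad/s (from 57 rpm).
Differentiating the loop-closure r₂e^{iθ₂}+r₃e^{iθ₃}=r₁+r₄e^{iθ₄} gives r₂ω₂e^{iθ₂}+r₃ω₃e^{iθ₃}=r₄ω₄e^{iθ₄}.
Eliminating the other unknown: ω₃ = r₂ω₂ sin(θ₄−θ₂) / [r₃ sin(θ₃−θ₄)].
Numerator sine = -0.04536; denominator sine = -0.93106.
Result = 0.0692·5.969·(-0.04536) / (0.2693·(-0.93106)) = +0.074731 rad/s; magnitude 0.074731 rad/s.

0.0747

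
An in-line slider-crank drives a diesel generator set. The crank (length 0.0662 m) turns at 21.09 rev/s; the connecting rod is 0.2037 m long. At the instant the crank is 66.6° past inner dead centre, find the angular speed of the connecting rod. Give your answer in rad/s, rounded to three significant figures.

ω = 132.5 rad/s (converted from 21.09 rev/s).
The rod makes angle φ with the slider axis where L sinφ = r sinθ; differentiating, L cosφ·φ̇ = r ω cosθ.
L cosφ = √(L² − r² sin²θ) = 0.19443 m.
|ω_rod| = r ω |cosθ| / √(L² − r² sin²θ) = 0.0662·132.5·0.39715/0.19443 = 17.919 rad/s.

17.9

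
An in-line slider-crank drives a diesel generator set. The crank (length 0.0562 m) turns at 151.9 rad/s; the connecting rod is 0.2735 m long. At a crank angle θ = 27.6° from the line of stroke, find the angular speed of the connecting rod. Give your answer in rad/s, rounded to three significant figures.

27.8

ω = 151.9 rad/s
The rod makes angle φ with the slider axis where L sinφ = r sinθ; differentiating, L cosφ·φ̇ = r ω cosθ.
L cosφ = √(L² − r² sin²θ) = 0.27226 m.
|ω_rod| = r ω |cosθ| / √(L² − r² sin²θ) = 0.0562·151.9·0.88620/0.27226 = 27.787 rad/s.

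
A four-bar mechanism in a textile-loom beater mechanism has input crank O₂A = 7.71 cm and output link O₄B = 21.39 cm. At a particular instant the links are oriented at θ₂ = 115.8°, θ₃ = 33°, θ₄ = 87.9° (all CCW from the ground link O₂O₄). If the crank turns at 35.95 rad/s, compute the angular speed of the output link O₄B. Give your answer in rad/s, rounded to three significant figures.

15.7

ω₂ = 35.95 rad/s
Differentiating the loop-closure r₂e^{iθ₂}+r₃e^{iθ₃}=r₁+r₄e^{iθ₄} gives r₂ω₂e^{iθ₂}+r₃ω₃e^{iθ₃}=r₄ω₄e^{iθ₄}.
Eliminating the other unknown: ω₄ = r₂ω₂ sin(θ₂−θ₃) / [r₄ sin(θ₄−θ₃)].
Numerator sine = +0.99211; denominator sine = +0.81815.
Result = 0.0771·35.95·(+0.99211) / (0.2139·(+0.81815)) = +15.713 rad/s; magnitude 15.713 rad/s.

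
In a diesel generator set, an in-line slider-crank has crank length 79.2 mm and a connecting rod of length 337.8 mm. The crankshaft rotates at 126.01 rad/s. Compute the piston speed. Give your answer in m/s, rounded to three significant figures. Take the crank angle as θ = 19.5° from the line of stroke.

4.07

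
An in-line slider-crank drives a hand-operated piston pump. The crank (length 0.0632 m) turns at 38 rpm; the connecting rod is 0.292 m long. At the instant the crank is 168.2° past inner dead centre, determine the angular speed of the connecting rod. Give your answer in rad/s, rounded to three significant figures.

0.844

ω = 3.979 rad/s (converted from 38 rpm).
The rod makes angle φ with the slider axis where L sinφ = r sinθ; differentiating, L cosφ·φ̇ = r ω cosθ.
L cosφ = √(L² − r² sin²θ) = 0.29171 m.
|ω_rod| = r ω |cosθ| / √(L² − r² sin²θ) = 0.0632·3.979·0.97887/0.29171 = 0.84391 rad/s.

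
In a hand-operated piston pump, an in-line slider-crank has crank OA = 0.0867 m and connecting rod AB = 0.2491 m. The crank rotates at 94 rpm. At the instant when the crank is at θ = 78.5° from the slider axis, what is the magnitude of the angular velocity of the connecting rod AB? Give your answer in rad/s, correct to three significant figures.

0.727

ω = 9.844 rad/s (converted from 94 rpm).
The rod makes angle φ with the slider axis where L sinφ = r sinθ; differentiating, L cosφ·φ̇ = r ω cosθ.
L cosφ = √(L² − r² sin²θ) = 0.23416 m.
|ω_rod| = r ω |cosθ| / √(L² − r² sin²θ) = 0.0867·9.844·0.19937/0.23416 = 0.72663 rad/s.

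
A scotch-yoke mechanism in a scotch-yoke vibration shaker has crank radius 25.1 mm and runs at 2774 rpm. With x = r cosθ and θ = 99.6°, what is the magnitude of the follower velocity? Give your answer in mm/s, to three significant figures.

7190

ω = 290.5 rad/s (from 2774 rpm).
x = r cosθ ⇒ ẋ = −rω sinθ.
|v| = rω|sinθ| = 0.0251·290.5·|sin 99.6°| = 7.1893 m/s = 7189.3 mm/s.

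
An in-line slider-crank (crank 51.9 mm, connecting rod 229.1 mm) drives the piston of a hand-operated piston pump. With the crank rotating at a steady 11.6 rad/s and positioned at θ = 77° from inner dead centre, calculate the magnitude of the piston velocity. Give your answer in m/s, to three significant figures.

0.617

ω = 11.6 rad/s
For an in-line slider-crank, x = r cosθ + √(L² − r² sin²θ), so v = −rω sinθ·[1 + r cosθ/√(L² − r² sin²θ)].
With r = 0.0519 m, L = 0.2291 m, θ = 77°: √(L² − r² sin²θ) = 0.22345 m.
v = −0.0519·11.6·0.97437·[1 + 0.0519·0.22495/0.22345] = -0.61726 m/s.
|v| = 0.61726 m/s.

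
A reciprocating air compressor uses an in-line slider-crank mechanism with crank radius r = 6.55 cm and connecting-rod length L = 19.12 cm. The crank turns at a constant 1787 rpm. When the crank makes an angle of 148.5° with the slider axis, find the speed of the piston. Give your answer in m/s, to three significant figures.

4.50

ω = 2π·1787/60 = 187.1 rad/s
For an in-line slider-crank, x = r cosθ + √(L² − r² sin²θ), so v = −rω sinθ·[1 + r cosθ/√(L² − r² sin²θ)].
With r = 0.0655 m, L = 0.1912 m, θ = 148.5°: √(L² − r² sin²θ) = 0.18811 m.
v = −0.0655·187.1·0.52250·[1 + 0.0655·-0.85264/0.18811] = -4.503 m/s.
|v| = 4.503 m/s.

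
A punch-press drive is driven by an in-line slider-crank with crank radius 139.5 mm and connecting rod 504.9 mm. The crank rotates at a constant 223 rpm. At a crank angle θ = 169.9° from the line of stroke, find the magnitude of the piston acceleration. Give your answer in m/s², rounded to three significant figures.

55.1

ω = 2π·223/60 = 23.35 rad/s
x(θ) = r cosθ + √(L² − r² sin²θ); with ω constant, a = ω²·d²x/dθ².
d²x/dθ² = −r cosθ − r²(cos2θ)/√u − r⁴ sin²2θ/(4u^{3/2}),  u = L² − r² sin²θ = 0.254326 m².
Substituting r = 0.1395 m, L = 0.5049 m, θ = 169.9°: d²x/dθ² = +0.10104 m.
a = ω²·d²x/dθ² = (23.35)²·(+0.10104) = +55.099 m/s²;  |a| = 55.099 m/s².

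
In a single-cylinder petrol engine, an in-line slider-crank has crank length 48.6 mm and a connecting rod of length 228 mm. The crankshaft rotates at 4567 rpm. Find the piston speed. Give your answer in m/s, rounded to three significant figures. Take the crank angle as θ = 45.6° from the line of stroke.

ω = 2π·4567/60 = 478.3 rad/s
For an in-line slider-crank, x = r cosθ + √(L² − r² sin²θ), so v = −rω sinθ·[1 + r cosθ/√(L² − r² sin²θ)].
With r = 0.0486 m, L = 0.228 m, θ = 45.6°: √(L² − r² sin²θ) = 0.22534 m.
v = −0.0486·478.3·0.71447·[1 + 0.0486·0.69966/0.22534] = -19.113 m/s.
|v| = 19.113 m/s.

19.1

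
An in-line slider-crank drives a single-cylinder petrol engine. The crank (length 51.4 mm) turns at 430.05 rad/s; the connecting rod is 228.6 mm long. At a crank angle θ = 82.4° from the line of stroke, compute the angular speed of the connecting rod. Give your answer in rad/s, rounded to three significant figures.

13.1

ω = 430.1 rad/s
The rod makes angle φ with the slider axis where L sinφ = r sinθ; differentiating, L cosφ·φ̇ = r ω cosθ.
L cosφ = √(L² − r² sin²θ) = 0.22285 m.
|ω_rod| = r ω |cosθ| / √(L² − r² sin²θ) = 0.0514·430.1·0.13226/0.22285 = 13.119 rad/s.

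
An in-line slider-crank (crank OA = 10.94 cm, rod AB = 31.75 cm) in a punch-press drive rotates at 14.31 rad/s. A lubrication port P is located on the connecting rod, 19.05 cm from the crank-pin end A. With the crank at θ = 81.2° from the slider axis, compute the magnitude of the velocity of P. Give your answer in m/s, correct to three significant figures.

1.60

ω = 14.31 rad/s.  Crank-pin speed |V_A| = rω = 1.5655 m/s, perpendicular to OA.
Rod angle: sinφ = −(r/L) sinθ ⇒ φ = -19.908°; ω_rod = −rω cosθ/√(L²−r²sin²θ) = -0.80228 rad/s.
V_P = V_A + ω_rod × AP, with AP = 0.1905 m along the rod.
Components: V_Px = −rω sinθ − a·ω_rod·sinφ = -1.5991 m/s;  V_Py = rω cosθ + a·ω_rod·cosφ = +0.095801 m/s.
|V_P| = √(V_Px² + V_Py²) = 1.602 m/s.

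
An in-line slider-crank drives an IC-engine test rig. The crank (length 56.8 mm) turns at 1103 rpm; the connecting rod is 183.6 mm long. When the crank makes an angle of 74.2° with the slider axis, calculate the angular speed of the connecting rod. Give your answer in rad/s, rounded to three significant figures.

ω = 115.5 rad/s (converted from 1103 rpm).
The rod makes angle φ with the slider axis where L sinφ = r sinθ; differentiating, L cosφ·φ̇ = r ω cosθ.
L cosφ = √(L² − r² sin²θ) = 0.17528 m.
|ω_rod| = r ω |cosθ| / √(L² − r² sin²θ) = 0.0568·115.5·0.27228/0.17528 = 10.192 rad/s.

10.2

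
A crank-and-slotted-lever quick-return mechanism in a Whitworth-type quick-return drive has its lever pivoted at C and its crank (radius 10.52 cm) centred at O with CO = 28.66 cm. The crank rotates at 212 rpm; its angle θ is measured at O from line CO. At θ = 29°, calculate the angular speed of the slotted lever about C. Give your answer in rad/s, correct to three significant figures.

5.69

ω = 22.2 rad/s (from 212 rpm).
Crank pin A relative to C: A = (d + r cosθ, r sinθ); lever angle φ = atan2(r sinθ, d + r cosθ).
Differentiating tanφ: φ̇ = rω(d cosθ + r)/(d² + r² + 2dr cosθ).
d² + r² + 2dr cosθ = |CA|² = 0.145947 m²;  d cosθ + r = +0.35587 m.
|ω_lever| = |0.1052·22.2·+0.35587| / 0.145947 = 5.6947 rad/s.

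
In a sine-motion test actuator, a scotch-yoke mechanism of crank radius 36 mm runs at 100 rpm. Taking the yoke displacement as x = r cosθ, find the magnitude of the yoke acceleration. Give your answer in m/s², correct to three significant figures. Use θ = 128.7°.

ω = 10.47 rad/s (from 100 rpm).
x = r cosθ ⇒ ẍ = −rω² cosθ (ω constant).
|a| = rω²|cosθ| = 0.036·(10.47)²·|cos 128.7°| = 2.4684 m/s².

2.47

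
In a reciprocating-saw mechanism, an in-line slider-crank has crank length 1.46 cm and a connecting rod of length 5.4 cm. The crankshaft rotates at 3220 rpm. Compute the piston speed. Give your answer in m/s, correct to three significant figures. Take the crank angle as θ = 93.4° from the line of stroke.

4.83

ω = 2π·3220/60 = 337.2 rad/s
For an in-line slider-crank, x = r cosθ + √(L² − r² sin²θ), so v = −rω sinθ·[1 + r cosθ/√(L² − r² sin²θ)].
With r = 0.0146 m, L = 0.054 m, θ = 93.4°: √(L² − r² sin²θ) = 0.051996 m.
v = −0.0146·337.2·0.99824·[1 + 0.0146·-0.05931/0.051996] = -4.8326 m/s.
|v| = 4.8326 m/s.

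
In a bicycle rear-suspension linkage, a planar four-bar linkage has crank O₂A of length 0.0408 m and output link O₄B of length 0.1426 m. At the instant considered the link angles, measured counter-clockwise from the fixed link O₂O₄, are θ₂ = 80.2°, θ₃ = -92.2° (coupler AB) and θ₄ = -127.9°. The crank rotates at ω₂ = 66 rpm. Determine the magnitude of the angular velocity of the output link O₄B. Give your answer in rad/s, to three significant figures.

0.448

ω₂ = 6.912 rad/s (from 66 rpm).
Differentiating the loop-closure r₂e^{iθ₂}+r₃e^{iθ₃}=r₁+r₄e^{iθ₄} gives r₂ω₂e^{iθ₂}+r₃ω₃e^{iθ₃}=r₄ω₄e^{iθ₄}.
Eliminating the other unknown: ω₄ = r₂ω₂ sin(θ₂−θ₃) / [r₄ sin(θ₄−θ₃)].
Numerator sine = +0.13226; denominator sine = -0.58354.
Result = 0.0408·6.912·(+0.13226) / (0.1426·(-0.58354)) = -0.44819 rad/s; magnitude 0.44819 rad/s.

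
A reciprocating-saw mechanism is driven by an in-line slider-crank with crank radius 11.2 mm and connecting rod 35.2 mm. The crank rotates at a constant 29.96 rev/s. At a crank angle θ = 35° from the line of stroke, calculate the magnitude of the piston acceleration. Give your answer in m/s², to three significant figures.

ω = 2π·30 = 188.2 rad/s
x(θ) = r cosθ + √(L² − r² sin²θ); with ω constant, a = ω²·d²x/dθ².
d²x/dθ² = −r cosθ − r²(cos2θ)/√u − r⁴ sin²2θ/(4u^{3/2}),  u = L² − r² sin²θ = 0.00119777 m².
Substituting r = 0.0112 m, L = 0.0352 m, θ = 35°: d²x/dθ² = -0.010498 m.
a = ω²·d²x/dθ² = (188.2)²·(-0.010498) = -372 m/s²;  |a| = 372 m/s².

372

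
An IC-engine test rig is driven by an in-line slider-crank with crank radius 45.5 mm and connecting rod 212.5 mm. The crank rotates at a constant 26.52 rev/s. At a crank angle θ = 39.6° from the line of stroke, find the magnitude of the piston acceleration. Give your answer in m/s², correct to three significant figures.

1030

ω = 2π·26.5 = 166.6 rad/s
x(θ) = r cosθ + √(L² − r² sin²θ); with ω constant, a = ω²·d²x/dθ².
d²x/dθ² = −r cosθ − r²(cos2θ)/√u − r⁴ sin²2θ/(4u^{3/2}),  u = L² − r² sin²θ = 0.0443151 m².
Substituting r = 0.0455 m, L = 0.2125 m, θ = 39.6°: d²x/dθ² = -0.037012 m.
a = ω²·d²x/dθ² = (166.6)²·(-0.037012) = -1027.7 m/s²;  |a| = 1027.7 m/s².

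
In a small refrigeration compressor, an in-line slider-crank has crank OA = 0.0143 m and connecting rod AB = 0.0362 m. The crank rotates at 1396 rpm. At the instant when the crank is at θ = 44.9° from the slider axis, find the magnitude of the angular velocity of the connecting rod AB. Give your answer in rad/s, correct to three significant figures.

ω = 146.2 rad/s (converted from 1396 rpm).
The rod makes angle φ with the slider axis where L sinφ = r sinθ; differentiating, L cosφ·φ̇ = r ω cosθ.
L cosφ = √(L² − r² sin²θ) = 0.034764 m.
|ω_rod| = r ω |cosθ| / √(L² − r² sin²θ) = 0.0143·146.2·0.70834/0.034764 = 42.595 rad/s.

42.6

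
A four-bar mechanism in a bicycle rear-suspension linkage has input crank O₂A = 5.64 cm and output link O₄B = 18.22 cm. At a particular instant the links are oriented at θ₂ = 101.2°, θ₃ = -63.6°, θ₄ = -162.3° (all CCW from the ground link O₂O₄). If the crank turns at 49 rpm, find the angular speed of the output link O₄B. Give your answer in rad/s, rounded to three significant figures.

0.421

ω₂ = 5.131 rad/s (from 49 rpm).
Differentiating the loop-closure r₂e^{iθ₂}+r₃e^{iθ₃}=r₁+r₄e^{iθ₄} gives r₂ω₂e^{iθ₂}+r₃ω₃e^{iθ₃}=r₄ω₄e^{iθ₄}.
Eliminating the other unknown: ω₄ = r₂ω₂ sin(θ₂−θ₃) / [r₄ sin(θ₄−θ₃)].
Numerator sine = +0.26219; denominator sine = -0.98849.
Result = 0.0564·5.131·(+0.26219) / (0.1822·(-0.98849)) = -0.4213 rad/s; magnitude 0.4213 rad/s.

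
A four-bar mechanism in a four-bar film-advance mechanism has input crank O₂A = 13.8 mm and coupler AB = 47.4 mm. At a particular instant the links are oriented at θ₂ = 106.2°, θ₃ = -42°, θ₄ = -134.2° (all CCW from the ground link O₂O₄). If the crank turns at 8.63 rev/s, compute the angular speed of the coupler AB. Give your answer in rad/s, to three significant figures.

13.7

ω₂ = 54.22 rad/s (from 8.63 rev/s).
Differentiating the loop-closure r₂e^{iθ₂}+r₃e^{iθ₃}=r₁+r₄e^{iθ₄} gives r₂ω₂e^{iθ₂}+r₃ω₃e^{iθ₃}=r₄ω₄e^{iθ₄}.
Eliminating the other unknown: ω₃ = r₂ω₂ sin(θ₄−θ₂) / [r₃ sin(θ₃−θ₄)].
Numerator sine = +0.86949; denominator sine = +0.99926.
Result = 0.0138·54.22·(+0.86949) / (0.0474·(+0.99926)) = +13.737 rad/s; magnitude 13.737 rad/s.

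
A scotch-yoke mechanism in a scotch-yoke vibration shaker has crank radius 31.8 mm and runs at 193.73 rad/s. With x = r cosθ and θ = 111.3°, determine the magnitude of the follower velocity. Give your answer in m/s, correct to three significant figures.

5.74

ω = 193.7 rad/s
x = r cosθ ⇒ ẋ = −rω sinθ.
|v| = rω|sinθ| = 0.0318·193.7·|sin 111.3°| = 5.7398 m/s.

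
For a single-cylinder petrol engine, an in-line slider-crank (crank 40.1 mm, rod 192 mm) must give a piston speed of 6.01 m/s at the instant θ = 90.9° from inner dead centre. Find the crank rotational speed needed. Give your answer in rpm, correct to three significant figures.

For an in-line slider-crank, |v_piston| = rω|sinθ|·[1 + r cosθ/√(L² − r² sin²θ)].
With r = 0.0401 m, L = 0.192 m, θ = 90.9°: the bracketed kinematic factor |dx/dθ| = 0.039961 m.
ω = v/|dx/dθ| = 6.01/0.039961 = 150.4 rad/s.
N = 60ω/(2π) = 1436.2 rpm.

1440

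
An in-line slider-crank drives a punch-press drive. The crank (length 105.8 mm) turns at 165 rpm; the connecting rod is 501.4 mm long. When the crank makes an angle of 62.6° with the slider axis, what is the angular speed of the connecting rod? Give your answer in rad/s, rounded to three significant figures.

ω = 17.28 rad/s (converted from 165 rpm).
The rod makes angle φ with the slider axis where L sinφ = r sinθ; differentiating, L cosφ·φ̇ = r ω cosθ.
L cosφ = √(L² − r² sin²θ) = 0.49252 m.
|ω_rod| = r ω |cosθ| / √(L² − r² sin²θ) = 0.1058·17.28·0.46020/0.49252 = 1.7081 rad/s.

1.71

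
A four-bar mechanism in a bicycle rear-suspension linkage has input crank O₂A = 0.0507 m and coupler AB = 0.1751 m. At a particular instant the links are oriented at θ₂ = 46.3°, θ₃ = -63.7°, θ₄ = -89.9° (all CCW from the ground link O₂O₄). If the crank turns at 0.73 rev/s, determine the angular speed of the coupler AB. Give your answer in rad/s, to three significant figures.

2.08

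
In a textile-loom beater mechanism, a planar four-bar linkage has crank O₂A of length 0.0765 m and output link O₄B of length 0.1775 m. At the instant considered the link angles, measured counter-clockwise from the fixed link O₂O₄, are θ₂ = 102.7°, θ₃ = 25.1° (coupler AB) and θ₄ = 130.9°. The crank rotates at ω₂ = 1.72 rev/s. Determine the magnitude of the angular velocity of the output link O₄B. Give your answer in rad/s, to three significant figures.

4.73

ω₂ = 10.81 rad/s (from 1.72 rev/s).
Differentiating the loop-closure r₂e^{iθ₂}+r₃e^{iθ₃}=r₁+r₄e^{iθ₄} gives r₂ω₂e^{iθ₂}+r₃ω₃e^{iθ₃}=r₄ω₄e^{iθ₄}.
Eliminating the other unknown: ω₄ = r₂ω₂ sin(θ₂−θ₃) / [r₄ sin(θ₄−θ₃)].
Numerator sine = +0.97667; denominator sine = +0.96222.
Result = 0.0765·10.81·(+0.97667) / (0.1775·(+0.96222)) = +4.7277 rad/s; magnitude 4.7277 rad/s.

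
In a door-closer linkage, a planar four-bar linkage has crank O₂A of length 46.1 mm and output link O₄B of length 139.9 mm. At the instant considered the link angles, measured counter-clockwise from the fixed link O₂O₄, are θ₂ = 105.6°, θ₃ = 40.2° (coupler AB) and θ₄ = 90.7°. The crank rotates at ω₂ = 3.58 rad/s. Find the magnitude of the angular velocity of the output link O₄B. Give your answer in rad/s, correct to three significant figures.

1.39

ω₂ = 3.58 rad/s
Differentiating the loop-closure r₂e^{iθ₂}+r₃e^{iθ₃}=r₁+r₄e^{iθ₄} gives r₂ω₂e^{iθ₂}+r₃ω₃e^{iθ₃}=r₄ω₄e^{iθ₄}.
Eliminating the other unknown: ω₄ = r₂ω₂ sin(θ₂−θ₃) / [r₄ sin(θ₄−θ₃)].
Numerator sine = +0.90924; denominator sine = +0.77162.
Result = 0.0461·3.58·(+0.90924) / (0.1399·(+0.77162)) = +1.3901 rad/s; magnitude 1.3901 rad/s.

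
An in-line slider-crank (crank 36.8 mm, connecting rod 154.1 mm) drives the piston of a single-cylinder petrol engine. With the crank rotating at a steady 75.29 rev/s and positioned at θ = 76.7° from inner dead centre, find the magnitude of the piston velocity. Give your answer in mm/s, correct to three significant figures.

ω = 2π·75.3 = 473.1 rad/s
For an in-line slider-crank, x = r cosθ + √(L² − r² sin²θ), so v = −rω sinθ·[1 + r cosθ/√(L² − r² sin²θ)].
With r = 0.0368 m, L = 0.1541 m, θ = 76.7°: √(L² − r² sin²θ) = 0.14988 m.
v = −0.0368·473.1·0.97318·[1 + 0.0368·0.23005/0.14988] = -17.899 m/s.
|v| = 17.899 m/s = 17899 mm/s.

17900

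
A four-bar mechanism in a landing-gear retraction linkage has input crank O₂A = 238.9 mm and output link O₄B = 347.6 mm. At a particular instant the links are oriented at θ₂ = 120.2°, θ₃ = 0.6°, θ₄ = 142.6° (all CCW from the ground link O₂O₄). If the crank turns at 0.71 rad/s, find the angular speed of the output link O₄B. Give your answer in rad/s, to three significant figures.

ω₂ = 0.71 rad/s
Differentiating the loop-closure r₂e^{iθ₂}+r₃e^{iθ₃}=r₁+r₄e^{iθ₄} gives r₂ω₂e^{iθ₂}+r₃ω₃e^{iθ₃}=r₄ω₄e^{iθ₄}.
Eliminating the other unknown: ω₄ = r₂ω₂ sin(θ₂−θ₃) / [r₄ sin(θ₄−θ₃)].
Numerator sine = +0.86949; denominator sine = +0.61566.
Result = 0.2389·0.71·(+0.86949) / (0.3476·(+0.61566)) = +0.68916 rad/s; magnitude 0.68916 rad/s.

0.689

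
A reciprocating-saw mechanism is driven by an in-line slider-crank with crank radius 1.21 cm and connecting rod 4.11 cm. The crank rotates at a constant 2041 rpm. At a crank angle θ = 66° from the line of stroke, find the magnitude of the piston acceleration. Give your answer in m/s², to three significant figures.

ω = 2π·2041/60 = 213.7 rad/s
x(θ) = r cosθ + √(L² − r² sin²θ); with ω constant, a = ω²·d²x/dθ².
d²x/dθ² = −r cosθ − r²(cos2θ)/√u − r⁴ sin²2θ/(4u^{3/2}),  u = L² − r² sin²θ = 0.00156702 m².
Substituting r = 0.0121 m, L = 0.0411 m, θ = 66°: d²x/dθ² = -0.0024944 m.
a = ω²·d²x/dθ² = (213.7)²·(-0.0024944) = -113.95 m/s²;  |a| = 113.95 m/s².

114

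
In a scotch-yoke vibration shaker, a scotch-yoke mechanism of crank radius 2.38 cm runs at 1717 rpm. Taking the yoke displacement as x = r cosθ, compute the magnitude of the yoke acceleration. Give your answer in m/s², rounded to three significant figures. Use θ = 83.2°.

91.1

ω = 179.8 rad/s (from 1717 rpm).
x = r cosθ ⇒ ẍ = −rω² cosθ (ω constant).
|a| = rω²|cosθ| = 0.0238·(179.8)²·|cos 83.2°| = 91.105 m/s².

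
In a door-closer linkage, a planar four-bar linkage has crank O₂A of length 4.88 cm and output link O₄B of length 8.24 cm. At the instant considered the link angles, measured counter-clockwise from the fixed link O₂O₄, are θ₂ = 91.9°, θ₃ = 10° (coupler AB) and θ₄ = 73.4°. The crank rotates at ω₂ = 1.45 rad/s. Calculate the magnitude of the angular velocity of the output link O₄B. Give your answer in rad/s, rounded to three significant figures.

ω₂ = 1.45 rad/s
Differentiating the loop-closure r₂e^{iθ₂}+r₃e^{iθ₃}=r₁+r₄e^{iθ₄} gives r₂ω₂e^{iθ₂}+r₃ω₃e^{iθ₃}=r₄ω₄e^{iθ₄}.
Eliminating the other unknown: ω₄ = r₂ω₂ sin(θ₂−θ₃) / [r₄ sin(θ₄−θ₃)].
Numerator sine = +0.99002; denominator sine = +0.89415.
Result = 0.0488·1.45·(+0.99002) / (0.0824·(+0.89415)) = +0.95081 rad/s; magnitude 0.95081 rad/s.

0.951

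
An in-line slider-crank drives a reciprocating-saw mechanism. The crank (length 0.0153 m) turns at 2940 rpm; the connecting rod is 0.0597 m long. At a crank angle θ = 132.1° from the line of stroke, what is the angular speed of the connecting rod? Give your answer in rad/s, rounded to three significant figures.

53.9

ω = 307.9 rad/s (converted from 2940 rpm).
The rod makes angle φ with the slider axis where L sinφ = r sinθ; differentiating, L cosφ·φ̇ = r ω cosθ.
L cosφ = √(L² − r² sin²θ) = 0.058611 m.
|ω_rod| = r ω |cosθ| / √(L² − r² sin²θ) = 0.0153·307.9·0.67043/0.058611 = 53.882 rad/s.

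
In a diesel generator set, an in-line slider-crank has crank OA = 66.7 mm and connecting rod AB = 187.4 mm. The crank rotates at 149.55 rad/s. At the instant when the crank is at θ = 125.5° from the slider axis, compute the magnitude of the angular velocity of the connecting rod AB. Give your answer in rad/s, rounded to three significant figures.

32.3

ω = 149.6 rad/s
The rod makes angle φ with the slider axis where L sinφ = r sinθ; differentiating, L cosφ·φ̇ = r ω cosθ.
L cosφ = √(L² − r² sin²θ) = 0.17936 m.
|ω_rod| = r ω |cosθ| / √(L² − r² sin²θ) = 0.0667·149.6·0.58070/0.17936 = 32.295 rad/s.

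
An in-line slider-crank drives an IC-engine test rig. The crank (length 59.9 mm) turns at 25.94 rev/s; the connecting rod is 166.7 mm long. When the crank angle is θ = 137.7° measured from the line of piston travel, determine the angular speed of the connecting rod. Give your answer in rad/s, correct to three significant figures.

ω = 163 rad/s (converted from 25.94 rev/s).
The rod makes angle φ with the slider axis where L sinφ = r sinθ; differentiating, L cosφ·φ̇ = r ω cosθ.
L cosφ = √(L² − r² sin²θ) = 0.16175 m.
|ω_rod| = r ω |cosθ| / √(L² − r² sin²θ) = 0.0599·163·0.73963/0.16175 = 44.642 rad/s.

44.6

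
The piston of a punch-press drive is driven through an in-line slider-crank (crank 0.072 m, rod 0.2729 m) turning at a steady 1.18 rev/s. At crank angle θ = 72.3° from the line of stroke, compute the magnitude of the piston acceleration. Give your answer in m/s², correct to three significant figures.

ω = 2π·1.18 = 7.414 rad/s
x(θ) = r cosθ + √(L² − r² sin²θ); with ω constant, a = ω²·d²x/dθ².
d²x/dθ² = −r cosθ − r²(cos2θ)/√u − r⁴ sin²2θ/(4u^{3/2}),  u = L² − r² sin²θ = 0.0697696 m².
Substituting r = 0.072 m, L = 0.2729 m, θ = 72.3°: d²x/dθ² = -0.006015 m.
a = ω²·d²x/dθ² = (7.414)²·(-0.006015) = -0.33064 m/s²;  |a| = 0.33064 m/s².

0.331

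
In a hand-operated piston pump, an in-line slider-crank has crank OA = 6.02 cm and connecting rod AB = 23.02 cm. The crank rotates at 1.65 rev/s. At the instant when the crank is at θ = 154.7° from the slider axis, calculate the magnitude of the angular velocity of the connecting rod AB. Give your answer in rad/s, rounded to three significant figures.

2.47

ω = 10.37 rad/s (converted from 1.65 rev/s).
The rod makes angle φ with the slider axis where L sinφ = r sinθ; differentiating, L cosφ·φ̇ = r ω cosθ.
L cosφ = √(L² − r² sin²θ) = 0.22876 m.
|ω_rod| = r ω |cosθ| / √(L² − r² sin²θ) = 0.0602·10.37·0.90408/0.22876 = 2.4666 rad/s.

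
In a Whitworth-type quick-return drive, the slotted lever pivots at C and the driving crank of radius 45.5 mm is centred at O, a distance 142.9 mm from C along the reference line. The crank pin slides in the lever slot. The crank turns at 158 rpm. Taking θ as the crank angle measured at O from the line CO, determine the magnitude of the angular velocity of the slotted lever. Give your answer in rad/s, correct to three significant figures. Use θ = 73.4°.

2.48

ω = 16.55 rad/s (from 158 rpm).
Crank pin A relative to C: A = (d + r cosθ, r sinθ); lever angle φ = atan2(r sinθ, d + r cosθ).
Differentiating tanφ: φ̇ = rω(d cosθ + r)/(d² + r² + 2dr cosθ).
d² + r² + 2dr cosθ = |CA|² = 0.0262057 m²;  d cosθ + r = +0.086325 m.
|ω_lever| = |0.0455·16.55·+0.086325| / 0.0262057 = 2.4799 rad/s.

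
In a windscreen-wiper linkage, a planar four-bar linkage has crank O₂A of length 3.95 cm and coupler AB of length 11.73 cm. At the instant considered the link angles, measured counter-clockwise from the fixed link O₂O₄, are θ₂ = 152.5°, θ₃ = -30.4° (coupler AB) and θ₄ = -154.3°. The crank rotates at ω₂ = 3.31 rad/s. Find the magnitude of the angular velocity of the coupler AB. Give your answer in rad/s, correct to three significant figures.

ω₂ = 3.31 rad/s
Differentiating the loop-closure r₂e^{iθ₂}+r₃e^{iθ₃}=r₁+r₄e^{iθ₄} gives r₂ω₂e^{iθ₂}+r₃ω₃e^{iθ₃}=r₄ω₄e^{iθ₄}.
Eliminating the other unknown: ω₃ = r₂ω₂ sin(θ₄−θ₂) / [r₃ sin(θ₃−θ₄)].
Numerator sine = +0.80073; denominator sine = +0.83001.
Result = 0.0395·3.31·(+0.80073) / (0.1173·(+0.83001)) = +1.0753 rad/s; magnitude 1.0753 rad/s.

1.08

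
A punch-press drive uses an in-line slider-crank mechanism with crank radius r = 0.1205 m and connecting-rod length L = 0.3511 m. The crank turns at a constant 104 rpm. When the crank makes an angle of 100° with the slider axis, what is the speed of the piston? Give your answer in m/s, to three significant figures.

ω = 2π·104/60 = 10.89 rad/s
For an in-line slider-crank, x = r cosθ + √(L² − r² sin²θ), so v = −rω sinθ·[1 + r cosθ/√(L² − r² sin²θ)].
With r = 0.1205 m, L = 0.3511 m, θ = 100°: √(L² − r² sin²θ) = 0.33044 m.
v = −0.1205·10.89·0.98481·[1 + 0.1205·-0.17365/0.33044] = -1.2106 m/s.
|v| = 1.2106 m/s.

1.21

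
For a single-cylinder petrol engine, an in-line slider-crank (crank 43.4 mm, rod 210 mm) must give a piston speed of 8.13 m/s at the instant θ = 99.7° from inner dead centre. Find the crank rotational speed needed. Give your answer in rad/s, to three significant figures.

197

For an in-line slider-crank, |v_piston| = rω|sinθ|·[1 + r cosθ/√(L² − r² sin²θ)].
With r = 0.0434 m, L = 0.21 m, θ = 99.7°: the bracketed kinematic factor |dx/dθ| = 0.041258 m.
ω = v/|dx/dθ| = 8.13/0.041258 = 197.05 rad/s.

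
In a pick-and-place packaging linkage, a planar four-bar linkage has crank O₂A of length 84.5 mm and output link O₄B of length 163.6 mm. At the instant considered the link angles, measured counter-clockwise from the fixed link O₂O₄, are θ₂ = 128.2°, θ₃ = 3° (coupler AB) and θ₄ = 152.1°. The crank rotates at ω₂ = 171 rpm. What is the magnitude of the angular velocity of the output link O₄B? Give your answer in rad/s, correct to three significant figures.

ω₂ = 17.91 rad/s (from 171 rpm).
Differentiating the loop-closure r₂e^{iθ₂}+r₃e^{iθ₃}=r₁+r₄e^{iθ₄} gives r₂ω₂e^{iθ₂}+r₃ω₃e^{iθ₃}=r₄ω₄e^{iθ₄}.
Eliminating the other unknown: ω₄ = r₂ω₂ sin(θ₂−θ₃) / [r₄ sin(θ₄−θ₃)].
Numerator sine = +0.81714; denominator sine = +0.51354.
Result = 0.0845·17.91·(+0.81714) / (0.1636·(+0.51354)) = +14.717 rad/s; magnitude 14.717 rad/s.

14.7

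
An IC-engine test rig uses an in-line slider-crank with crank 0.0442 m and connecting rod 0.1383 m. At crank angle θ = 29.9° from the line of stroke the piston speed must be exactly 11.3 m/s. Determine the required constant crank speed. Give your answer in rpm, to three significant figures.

3820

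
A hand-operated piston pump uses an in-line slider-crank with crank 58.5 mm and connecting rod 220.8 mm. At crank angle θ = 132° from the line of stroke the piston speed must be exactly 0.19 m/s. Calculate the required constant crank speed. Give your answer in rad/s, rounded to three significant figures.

5.34

For an in-line slider-crank, |v_piston| = rω|sinθ|·[1 + r cosθ/√(L² − r² sin²θ)].
With r = 0.0585 m, L = 0.2208 m, θ = 132°: the bracketed kinematic factor |dx/dθ| = 0.035613 m.
ω = v/|dx/dθ| = 0.19/0.035613 = 5.3351 rad/s.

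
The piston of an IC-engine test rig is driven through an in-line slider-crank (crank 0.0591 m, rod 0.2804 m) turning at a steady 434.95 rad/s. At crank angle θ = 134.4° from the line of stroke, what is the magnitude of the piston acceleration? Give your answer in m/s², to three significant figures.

ω = 434.9 rad/s
x(θ) = r cosθ + √(L² − r² sin²θ); with ω constant, a = ω²·d²x/dθ².
d²x/dθ² = −r cosθ − r²(cos2θ)/√u − r⁴ sin²2θ/(4u^{3/2}),  u = L² − r² sin²θ = 0.0768412 m².
Substituting r = 0.0591 m, L = 0.2804 m, θ = 134.4°: d²x/dθ² = +0.041471 m.
a = ω²·d²x/dθ² = (434.9)²·(+0.041471) = +7845.5 m/s²;  |a| = 7845.5 m/s².

7850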